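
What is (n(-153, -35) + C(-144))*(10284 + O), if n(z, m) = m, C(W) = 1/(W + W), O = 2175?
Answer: -41866393/96 ≈ -4.3611e+5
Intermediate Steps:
C(W) = 1/(2*W)
(n(-153, -35) + C(-144))*(10284 + O) = (-35 + (½)/(-144))*(10284 + 2175) = (-35 + (½)*(-1/144))*12459 = (-35 - 1/288)*12459 = -10081/288*12459 = -41866393/96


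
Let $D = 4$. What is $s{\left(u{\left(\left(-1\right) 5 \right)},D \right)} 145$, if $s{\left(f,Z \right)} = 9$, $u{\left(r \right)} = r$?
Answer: $1305$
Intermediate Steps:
$s{\left(u{\left(\left(-1\right) 5 \right)},D \right)} 145 = 9 \cdot 145 = 1305$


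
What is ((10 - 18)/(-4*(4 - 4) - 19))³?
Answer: 512/6859 ≈ 0.074646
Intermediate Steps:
((10 - 18)/(-4*(4 - 4) - 19))³ = (-8/(-4*0 - 19))³ = (-8/(0 - 19))³ = (-8/(-19))³ = (-8*(-1/19))³ = (8/19)³ = 512/6859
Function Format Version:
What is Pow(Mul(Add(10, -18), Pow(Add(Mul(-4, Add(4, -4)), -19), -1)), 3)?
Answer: Rational(512, 6859) ≈ 0.074646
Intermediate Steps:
Pow(Mul(Add(10, -18), Pow(Add(Mul(-4, Add(4, -4)), -19), -1)), 3) = Pow(Mul(-8, Pow(Add(Mul(-4, 0), -19), -1)), 3) = Pow(Mul(-8, Pow(Add(0, -19), -1)), 3) = Pow(Mul(-8, Pow(-19, -1)), 3) = Pow(Mul(-8, Rational(-1, 19)), 3) = Pow(Rational(8, 19), 3) = Rational(512, 6859)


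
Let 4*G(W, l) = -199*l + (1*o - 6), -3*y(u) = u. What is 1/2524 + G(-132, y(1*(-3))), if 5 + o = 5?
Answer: -64677/1262 ≈ -51.250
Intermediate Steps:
y(u) = -u/3
o = 0 (o = -5 + 5 = 0)
G(W, l) = -3/2 - 199*l/4 (G(W, l) = (-199*l + (1*0 - 6))/4 = (-199*l + (0 - 6))/4 = (-199*l - 6)/4 = (-6 - 199*l)/4 = -3/2 - 199*l/4)
1/2524 + G(-132, y(1*(-3))) = 1/2524 + (-3/2 - (-199)*1*(-3)/12) = 1/2524 + (-3/2 - (-199)*(-3)/12) = 1/2524 + (-3/2 - 199/4*1) = 1/2524 + (-3/2 - 199/4) = 1/2524 - 205/4 = -64677/1262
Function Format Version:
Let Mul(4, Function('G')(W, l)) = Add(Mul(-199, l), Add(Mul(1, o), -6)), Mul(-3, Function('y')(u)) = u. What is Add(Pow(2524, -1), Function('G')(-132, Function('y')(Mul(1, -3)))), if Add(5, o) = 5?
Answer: Rational(-64677, 1262) ≈ -51.250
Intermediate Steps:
Function('y')(u) = Mul(Rational(-1, 3), u)
o = 0 (o = Add(-5, 5) = 0)
Function('G')(W, l) = Add(Rational(-3, 2), Mul(Rational(-199, 4), l)) (Function('G')(W, l) = Mul(Rational(1, 4), Add(Mul(-199, l), Add(Mul(1, 0), -6))) = Mul(Rational(1, 4), Add(Mul(-199, l), Add(0, -6))) = Mul(Rational(1, 4), Add(Mul(-199, l), -6)) = Mul(Rational(1, 4), Add(-6, Mul(-199, l))) = Add(Rational(-3, 2), Mul(Rational(-199, 4), l)))
Add(Pow(2524, -1), Function('G')(-132, Function('y')(Mul(1, -3)))) = Add(Pow(2524, -1), Add(Rational(-3, 2), Mul(Rational(-199, 4), Mul(Rational(-1, 3), Mul(1, -3))))) = Add(Rational(1, 2524), Add(Rational(-3, 2), Mul(Rational(-199, 4), Mul(Rational(-1, 3), -3)))) = Add(Rational(1, 2524), Add(Rational(-3, 2), Mul(Rational(-199, 4), 1))) = Add(Rational(1, 2524), Add(Rational(-3, 2), Rational(-199, 4))) = Add(Rational(1, 2524), Rational(-205, 4)) = Rational(-64677, 1262)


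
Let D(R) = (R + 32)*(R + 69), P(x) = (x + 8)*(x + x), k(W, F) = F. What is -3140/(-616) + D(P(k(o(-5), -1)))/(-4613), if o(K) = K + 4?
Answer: 495535/101486 ≈ 4.8828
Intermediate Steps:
o(K) = 4 + K
P(x) = 2*x*(8 + x) (P(x) = (8 + x)*(2*x) = 2*x*(8 + x))
D(R) = (32 + R)*(69 + R)
-3140/(-616) + D(P(k(o(-5), -1)))/(-4613) = -3140/(-616) + (2208 + (2*(-1)*(8 - 1))² + 101*(2*(-1)*(8 - 1)))/(-4613) = -3140*(-1/616) + (2208 + (2*(-1)*7)² + 101*(2*(-1)*7))*(-1/4613) = 785/154 + (2208 + (-14)² + 101*(-14))*(-1/4613) = 785/154 + (2208 + 196 - 1414)*(-1/4613) = 785/154 + 990*(-1/4613) = 785/154 - 990/4613 = 495535/101486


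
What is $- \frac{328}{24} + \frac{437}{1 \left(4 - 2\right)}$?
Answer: $\frac{1229}{6} \approx 204.83$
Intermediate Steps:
$- \frac{328}{24} + \frac{437}{1 \left(4 - 2\right)} = \left(-328\right) \frac{1}{24} + \frac{437}{1 \cdot 2} = - \frac{41}{3} + \frac{437}{2} = \frac{1229}{6}$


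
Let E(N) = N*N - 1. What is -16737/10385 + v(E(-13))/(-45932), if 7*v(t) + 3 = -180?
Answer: -5379446733/3339026740 ≈ -1.6111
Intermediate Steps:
E(N) = -1 + N² (E(N) = N² - 1 = -1 + N²)
v(t) = -183/7 (v(t) = -3/7 + (⅐)*(-180) = -3/7 - 180/7 = -183/7)
-16737/10385 + v(E(-13))/(-45932) = -16737/10385 - 183/7/(-45932) = -16737*1/10385 - 183/7*(-1/45932) = -16737/10385 + 183/321524 = -5379446733/3339026740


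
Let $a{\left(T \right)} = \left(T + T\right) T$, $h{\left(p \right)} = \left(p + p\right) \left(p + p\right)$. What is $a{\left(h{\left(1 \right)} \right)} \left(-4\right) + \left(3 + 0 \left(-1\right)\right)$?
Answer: $-125$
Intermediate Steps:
$h{\left(p \right)} = 4 p^{2}$ ($h{\left(p \right)} = 2 p 2 p = 4 p^{2}$)
$a{\left(T \right)} = 2 T^{2}$ ($a{\left(T \right)} = 2 T T = 2 T^{2}$)
$a{\left(h{\left(1 \right)} \right)} \left(-4\right) + \left(3 + 0 \left(-1\right)\right) = 2 \left(4 \cdot 1^{2}\right)^{2} \left(-4\right) + \left(3 + 0 \left(-1\right)\right) = 2 \left(4 \cdot 1\right)^{2} \left(-4\right) + \left(3 + 0\right) = 2 \cdot 4^{2} \left(-4\right) + 3 = 2 \cdot 16 \left(-4\right) + 3 = 32 \left(-4\right) + 3 = -128 + 3 = -125$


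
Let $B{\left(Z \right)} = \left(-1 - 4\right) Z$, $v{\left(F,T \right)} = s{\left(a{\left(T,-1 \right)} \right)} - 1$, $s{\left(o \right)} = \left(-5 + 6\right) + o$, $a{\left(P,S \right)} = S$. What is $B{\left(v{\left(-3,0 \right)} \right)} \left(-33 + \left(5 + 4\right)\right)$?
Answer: $-120$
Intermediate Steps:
$s{\left(o \right)} = 1 + o$
$v{\left(F,T \right)} = -1$ ($v{\left(F,T \right)} = \left(1 - 1\right) - 1 = 0 - 1 = -1$)
$B{\left(Z \right)} = - 5 Z$
$B{\left(v{\left(-3,0 \right)} \right)} \left(-33 + \left(5 + 4\right)\right) = \left(-5\right) \left(-1\right) \left(-33 + \left(5 + 4\right)\right) = 5 \left(-33 + 9\right) = 5 \left(-24\right) = -120$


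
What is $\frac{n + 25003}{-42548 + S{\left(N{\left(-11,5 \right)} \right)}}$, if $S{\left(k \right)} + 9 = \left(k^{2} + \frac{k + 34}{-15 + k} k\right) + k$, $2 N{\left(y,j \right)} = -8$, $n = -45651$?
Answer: $\frac{392312}{808235} \approx 0.48539$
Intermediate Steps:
$N{\left(y,j \right)} = -4$ ($N{\left(y,j \right)} = \frac{1}{2} \left(-8\right) = -4$)
$S{\left(k \right)} = -9 + k + k^{2} + \frac{k \left(34 + k\right)}{-15 + k}$ ($S{\left(k \right)} = -9 + \left(\left(k^{2} + \frac{k + 34}{-15 + k} k\right) + k\right) = -9 + \left(\left(k^{2} + \frac{34 + k}{-15 + k} k\right) + k\right) = -9 + \left(\left(k^{2} + \frac{k \left(34 + k\right)}{-15 + k}\right) + k\right) = -9 + \left(k + k^{2} + \frac{k \left(34 + k\right)}{-15 + k}\right) = -9 + k + k^{2} + \frac{k \left(34 + k\right)}{-15 + k}$)
$\frac{n + 25003}{-42548 + S{\left(N{\left(-11,5 \right)} \right)}} = \frac{-45651 + 25003}{-42548 + \frac{135 + \left(-4\right)^{3} - 13 \left(-4\right)^{2} + 10 \left(-4\right)}{-15 - 4}} = - \frac{20648}{-42548 + \frac{135 - 64 - 208 - 40}{-19}} = - \frac{20648}{-42548 - \frac{135 - 64 - 208 - 40}{19}} = - \frac{20648}{-42548 - - \frac{177}{19}} = - \frac{20648}{-42548 + \frac{177}{19}} = - \frac{20648}{- \frac{808235}{19}} = \left(-20648\right) \left(- \frac{19}{808235}\right) = \frac{392312}{808235}$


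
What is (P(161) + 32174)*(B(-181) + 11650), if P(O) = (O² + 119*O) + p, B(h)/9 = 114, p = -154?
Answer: 977319600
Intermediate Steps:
B(h) = 1026 (B(h) = 9*114 = 1026)
P(O) = -154 + O² + 119*O (P(O) = (O² + 119*O) - 154 = -154 + O² + 119*O)
(P(161) + 32174)*(B(-181) + 11650) = ((-154 + 161² + 119*161) + 32174)*(1026 + 11650) = ((-154 + 25921 + 19159) + 32174)*12676 = (44926 + 32174)*12676 = 77100*12676 = 977319600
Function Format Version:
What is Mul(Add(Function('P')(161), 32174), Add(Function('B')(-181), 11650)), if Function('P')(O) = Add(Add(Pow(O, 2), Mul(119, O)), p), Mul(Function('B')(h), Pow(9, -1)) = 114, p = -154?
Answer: 977319600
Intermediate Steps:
Function('B')(h) = 1026 (Function('B')(h) = Mul(9, 114) = 1026)
Function('P')(O) = Add(-154, Pow(O, 2), Mul(119, O)) (Function('P')(O) = Add(Add(Pow(O, 2), Mul(119, O)), -154) = Add(-154, Pow(O, 2), Mul(119, O)))
Mul(Add(Function('P')(161), 32174), Add(Function('B')(-181), 11650)) = Mul(Add(Add(-154, Pow(161, 2), Mul(119, 161)), 32174), Add(1026, 11650)) = Mul(Add(Add(-154, 25921, 19159), 32174), 12676) = Mul(Add(44926, 32174), 12676) = Mul(77100, 12676) = 977319600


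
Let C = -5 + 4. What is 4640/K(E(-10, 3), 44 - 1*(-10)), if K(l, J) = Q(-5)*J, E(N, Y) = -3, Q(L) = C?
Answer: -2320/27 ≈ -85.926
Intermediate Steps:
C = -1
Q(L) = -1
K(l, J) = -J
4640/K(E(-10, 3), 44 - 1*(-10)) = 4640/((-(44 - 1*(-10)))) = 4640/((-(44 + 10))) = 4640/((-1*54)) = 4640/(-54) = 4640*(-1/54) = -2320/27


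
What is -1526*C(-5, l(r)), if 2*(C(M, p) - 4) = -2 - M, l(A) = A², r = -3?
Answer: -8393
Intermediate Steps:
C(M, p) = 3 - M/2 (C(M, p) = 4 + (-2 - M)/2 = 4 + (-1 - M/2) = 3 - M/2)
-1526*C(-5, l(r)) = -1526*(3 - ½*(-5)) = -1526*(3 + 5/2) = -1526*11/2 = -8393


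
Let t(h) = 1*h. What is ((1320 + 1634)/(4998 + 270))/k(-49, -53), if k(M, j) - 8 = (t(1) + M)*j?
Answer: 1477/6721968 ≈ 0.00021973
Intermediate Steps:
t(h) = h
k(M, j) = 8 + j*(1 + M) (k(M, j) = 8 + (1 + M)*j = 8 + j*(1 + M))
((1320 + 1634)/(4998 + 270))/k(-49, -53) = ((1320 + 1634)/(4998 + 270))/(8 - 53 - 49*(-53)) = (2954/5268)/(8 - 53 + 2597) = (2954*(1/5268))/2552 = (1477/2634)*(1/2552) = 1477/6721968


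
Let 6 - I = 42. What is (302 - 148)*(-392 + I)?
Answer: -65912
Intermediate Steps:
I = -36 (I = 6 - 1*42 = 6 - 42 = -36)
(302 - 148)*(-392 + I) = (302 - 148)*(-392 - 36) = 154*(-428) = -65912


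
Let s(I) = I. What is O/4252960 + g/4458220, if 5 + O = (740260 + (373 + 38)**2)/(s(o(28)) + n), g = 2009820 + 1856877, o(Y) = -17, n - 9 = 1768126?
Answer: 1453825095260767809/1676231677402934080 ≈ 0.86732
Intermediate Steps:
n = 1768135 (n = 9 + 1768126 = 1768135)
g = 3866697
O = -7931409/1768118 (O = -5 + (740260 + (373 + 38)**2)/(-17 + 1768135) = -5 + (740260 + 411**2)/1768118 = -5 + (740260 + 168921)*(1/1768118) = -5 + 909181*(1/1768118) = -5 + 909181/1768118 = -7931409/1768118 ≈ -4.4858)
O/4252960 + g/4458220 = -7931409/1768118/4252960 + 3866697/4458220 = -7931409/1768118*1/4252960 + 3866697*(1/4458220) = -7931409/7519735129280 + 3866697/4458220 = 1453825095260767809/1676231677402934080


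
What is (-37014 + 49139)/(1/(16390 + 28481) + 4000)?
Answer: 544060875/179484001 ≈ 3.0313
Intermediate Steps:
(-37014 + 49139)/(1/(16390 + 28481) + 4000) = 12125/(1/44871 + 4000) = 12125/(179484001/44871) = 12125*(44871/179484001) = 544060875/179484001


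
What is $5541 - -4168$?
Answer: $9709$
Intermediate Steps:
$5541 - -4168 = 5541 + \left(-18631 + 22799\right) = 5541 + 4168 = 9709$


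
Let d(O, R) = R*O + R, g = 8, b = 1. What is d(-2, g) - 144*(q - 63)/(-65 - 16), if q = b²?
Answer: -1064/9 ≈ -118.22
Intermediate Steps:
d(O, R) = R + O*R (d(O, R) = O*R + R = R + O*R)
q = 1 (q = 1² = 1)
d(-2, g) - 144*(q - 63)/(-65 - 16) = 8*(1 - 2) - 144*(1 - 63)/(-65 - 16) = 8*(-1) - (-8928)/(-81) = -8 - (-8928)*(-1)/81 = -8 - 144*62/81 = -8 - 992/9 = -1064/9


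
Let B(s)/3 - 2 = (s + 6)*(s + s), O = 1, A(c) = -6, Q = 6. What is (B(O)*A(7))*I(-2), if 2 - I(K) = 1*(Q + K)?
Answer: 576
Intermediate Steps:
B(s) = 6 + 6*s*(6 + s) (B(s) = 6 + 3*((s + 6)*(s + s)) = 6 + 3*((6 + s)*(2*s)) = 6 + 3*(2*s*(6 + s)) = 6 + 6*s*(6 + s))
I(K) = -4 - K (I(K) = 2 - (6 + K) = 2 + (-6 - K) = -4 - K)
(B(O)*A(7))*I(-2) = ((6 + 6*1**2 + 36*1)*(-6))*(-4 - 1*(-2)) = ((6 + 6*1 + 36)*(-6))*(-4 + 2) = ((6 + 6 + 36)*(-6))*(-2) = (48*(-6))*(-2) = -288*(-2) = 576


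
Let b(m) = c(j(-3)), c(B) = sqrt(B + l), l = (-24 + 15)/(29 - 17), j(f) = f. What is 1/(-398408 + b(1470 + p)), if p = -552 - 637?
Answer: -1593632/634915737871 - 2*I*sqrt(15)/634915737871 ≈ -2.51e-6 - 1.22e-11*I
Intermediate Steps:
p = -1189
l = -3/4 (l = -9/12 = -9*1/12 = -3/4 ≈ -0.75000)
c(B) = sqrt(-3/4 + B) (c(B) = sqrt(B - 3/4) = sqrt(-3/4 + B))
b(m) = I*sqrt(15)/2 (b(m) = sqrt(-3 + 4*(-3))/2 = sqrt(-3 - 12)/2 = sqrt(-15)/2 = (I*sqrt(15))/2 = I*sqrt(15)/2)
1/(-398408 + b(1470 + p)) = 1/(-398408 + I*sqrt(15)/2)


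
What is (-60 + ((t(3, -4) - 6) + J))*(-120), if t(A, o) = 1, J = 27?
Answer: 4560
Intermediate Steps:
(-60 + ((t(3, -4) - 6) + J))*(-120) = (-60 + ((1 - 6) + 27))*(-120) = (-60 + (-5 + 27))*(-120) = (-60 + 22)*(-120) = -38*(-120) = 4560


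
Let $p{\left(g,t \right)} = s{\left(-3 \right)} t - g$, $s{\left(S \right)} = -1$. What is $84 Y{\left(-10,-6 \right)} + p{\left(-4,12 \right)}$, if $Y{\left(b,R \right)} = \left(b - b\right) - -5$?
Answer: $412$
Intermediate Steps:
$Y{\left(b,R \right)} = 5$ ($Y{\left(b,R \right)} = 0 + 5 = 5$)
$p{\left(g,t \right)} = - g - t$ ($p{\left(g,t \right)} = - t - g = - g - t$)
$84 Y{\left(-10,-6 \right)} + p{\left(-4,12 \right)} = 84 \cdot 5 - 8 = 420 + \left(4 - 12\right) = 420 - 8 = 412$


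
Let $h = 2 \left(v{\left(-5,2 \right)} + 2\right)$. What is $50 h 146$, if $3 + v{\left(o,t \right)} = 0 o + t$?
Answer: $14600$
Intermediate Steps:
$v{\left(o,t \right)} = -3 + t$ ($v{\left(o,t \right)} = -3 + \left(0 o + t\right) = -3 + \left(0 + t\right) = -3 + t$)
$h = 2$ ($h = 2 \left(\left(-3 + 2\right) + 2\right) = 2 \left(-1 + 2\right) = 2 \cdot 1 = 2$)
$50 h 146 = 50 \cdot 2 \cdot 146 = 100 \cdot 146 = 14600$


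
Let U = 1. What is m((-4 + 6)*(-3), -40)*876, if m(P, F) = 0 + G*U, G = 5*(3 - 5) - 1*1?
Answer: -9636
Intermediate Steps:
G = -11 (G = 5*(-2) - 1 = -10 - 1 = -11)
m(P, F) = -11 (m(P, F) = 0 - 11*1 = 0 - 11 = -11)
m((-4 + 6)*(-3), -40)*876 = -11*876 = -9636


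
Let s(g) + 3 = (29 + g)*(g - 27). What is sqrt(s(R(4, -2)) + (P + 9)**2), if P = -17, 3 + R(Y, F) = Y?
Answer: I*sqrt(719) ≈ 26.814*I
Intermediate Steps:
R(Y, F) = -3 + Y
s(g) = -3 + (-27 + g)*(29 + g) (s(g) = -3 + (29 + g)*(g - 27) = -3 + (29 + g)*(-27 + g) = -3 + (-27 + g)*(29 + g))
sqrt(s(R(4, -2)) + (P + 9)**2) = sqrt((-786 + (-3 + 4)**2 + 2*(-3 + 4)) + (-17 + 9)**2) = sqrt((-786 + 1**2 + 2*1) + (-8)**2) = sqrt((-786 + 1 + 2) + 64) = sqrt(-783 + 64) = sqrt(-719) = I*sqrt(719)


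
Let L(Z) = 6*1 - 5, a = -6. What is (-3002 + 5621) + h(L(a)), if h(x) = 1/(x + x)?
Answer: 5239/2 ≈ 2619.5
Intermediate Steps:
L(Z) = 1 (L(Z) = 6 - 5 = 1)
h(x) = 1/(2*x)
(-3002 + 5621) + h(L(a)) = (-3002 + 5621) + (½)/1 = 2619 + (½)*1 = 2619 + ½ = 5239/2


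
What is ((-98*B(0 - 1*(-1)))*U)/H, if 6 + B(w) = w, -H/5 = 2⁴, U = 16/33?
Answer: -98/33 ≈ -2.9697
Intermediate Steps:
U = 16/33 (U = 16*(1/33) = 16/33 ≈ 0.48485)
H = -80 (H = -5*2⁴ = -5*16 = -80)
B(w) = -6 + w
((-98*B(0 - 1*(-1)))*U)/H = (-98*(-6 + (0 - 1*(-1)))*(16/33))/(-80) = (-98*(-6 + (0 + 1))*(16/33))*(-1/80) = (-98*(-6 + 1)*(16/33))*(-1/80) = (-98*(-5)*(16/33))*(-1/80) = (490*(16/33))*(-1/80) = (7840/33)*(-1/80) = -98/33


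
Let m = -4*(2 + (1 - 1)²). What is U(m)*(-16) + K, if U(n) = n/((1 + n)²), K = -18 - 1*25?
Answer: -1979/49 ≈ -40.388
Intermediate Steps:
K = -43 (K = -18 - 25 = -43)
m = -8 (m = -4*(2 + 0²) = -4*(2 + 0) = -4*2 = -8)
U(n) = n/(1 + n)²
U(m)*(-16) + K = -8/(1 - 8)²*(-16) - 43 = -8/(-7)²*(-16) - 43 = -8*1/49*(-16) - 43 = -8/49*(-16) - 43 = 128/49 - 43 = -1979/49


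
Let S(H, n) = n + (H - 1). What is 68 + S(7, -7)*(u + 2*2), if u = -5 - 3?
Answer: 72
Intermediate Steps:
u = -8
S(H, n) = -1 + H + n (S(H, n) = n + (-1 + H) = -1 + H + n)
68 + S(7, -7)*(u + 2*2) = 68 + (-1 + 7 - 7)*(-8 + 2*2) = 68 - (-8 + 4) = 68 - 1*(-4) = 68 + 4 = 72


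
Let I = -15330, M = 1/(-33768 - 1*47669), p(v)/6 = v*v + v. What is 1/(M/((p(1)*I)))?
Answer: 14981150520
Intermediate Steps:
p(v) = 6*v + 6*v² (p(v) = 6*(v*v + v) = 6*(v² + v) = 6*(v + v²) = 6*v + 6*v²)
M = -1/81437 (M = 1/(-33768 - 47669) = 1/(-81437) = -1/81437 ≈ -1.2279e-5)
1/(M/((p(1)*I))) = 1/(-(-1/(91980*(1 + 1)))/81437) = 1/(-1/(81437*((6*1*2)*(-15330)))) = 1/(-1/(81437*(12*(-15330)))) = 1/(-1/81437/(-183960)) = 1/(-1/81437*(-1/183960)) = 1/(1/14981150520) = 14981150520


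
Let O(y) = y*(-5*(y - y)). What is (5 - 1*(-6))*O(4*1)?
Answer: 0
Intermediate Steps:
O(y) = 0 (O(y) = y*(-5*0) = y*0 = 0)
(5 - 1*(-6))*O(4*1) = (5 - 1*(-6))*0 = (5 + 6)*0 = 11*0 = 0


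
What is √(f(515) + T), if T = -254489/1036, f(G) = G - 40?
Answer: √61541249/518 ≈ 15.144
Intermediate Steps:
f(G) = -40 + G
T = -254489/1036 (T = -254489*1/1036 = -254489/1036 ≈ -245.65)
√(f(515) + T) = √((-40 + 515) - 254489/1036) = √(475 - 254489/1036) = √(237611/1036) = √61541249/518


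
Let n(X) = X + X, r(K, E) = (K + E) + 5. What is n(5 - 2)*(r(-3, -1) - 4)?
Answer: -18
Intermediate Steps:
r(K, E) = 5 + E + K (r(K, E) = (E + K) + 5 = 5 + E + K)
n(X) = 2*X
n(5 - 2)*(r(-3, -1) - 4) = (2*(5 - 2))*((5 - 1 - 3) - 4) = (2*3)*(1 - 4) = 6*(-3) = -18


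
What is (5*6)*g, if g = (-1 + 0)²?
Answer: 30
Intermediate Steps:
g = 1 (g = (-1)² = 1)
(5*6)*g = (5*6)*1 = 30*1 = 30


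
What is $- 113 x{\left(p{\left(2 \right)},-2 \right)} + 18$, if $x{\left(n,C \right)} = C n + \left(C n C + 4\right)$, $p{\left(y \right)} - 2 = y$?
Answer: $-1338$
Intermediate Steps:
$p{\left(y \right)} = 2 + y$
$x{\left(n,C \right)} = 4 + C n + n C^{2}$ ($x{\left(n,C \right)} = C n + \left(n C^{2} + 4\right) = C n + \left(4 + n C^{2}\right) = 4 + C n + n C^{2}$)
$- 113 x{\left(p{\left(2 \right)},-2 \right)} + 18 = - 113 \left(4 - 2 \left(2 + 2\right) + \left(2 + 2\right) \left(-2\right)^{2}\right) + 18 = - 113 \left(4 - 8 + 4 \cdot 4\right) + 18 = - 113 \left(4 - 8 + 16\right) + 18 = \left(-113\right) 12 + 18 = -1356 + 18 = -1338$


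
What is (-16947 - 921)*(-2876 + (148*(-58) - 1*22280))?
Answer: 602866320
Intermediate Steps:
(-16947 - 921)*(-2876 + (148*(-58) - 1*22280)) = -17868*(-2876 + (-8584 - 22280)) = -17868*(-2876 - 30864) = -17868*(-33740) = 602866320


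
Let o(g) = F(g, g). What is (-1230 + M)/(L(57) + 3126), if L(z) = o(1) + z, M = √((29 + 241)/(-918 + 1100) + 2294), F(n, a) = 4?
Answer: -1230/3187 + √19008899/290017 ≈ -0.37091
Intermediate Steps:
M = √19008899/91 (M = √(270/182 + 2294) = √(270*(1/182) + 2294) = √(135/91 + 2294) = √(208889/91) = √19008899/91 ≈ 47.911)
o(g) = 4
L(z) = 4 + z
(-1230 + M)/(L(57) + 3126) = (-1230 + √19008899/91)/((4 + 57) + 3126) = (-1230 + √19008899/91)/(61 + 3126) = (-1230 + √19008899/91)/3187 = (-1230 + √19008899/91)*(1/3187) = -1230/3187 + √19008899/290017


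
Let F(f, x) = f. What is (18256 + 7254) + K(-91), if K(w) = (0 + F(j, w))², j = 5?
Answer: 25535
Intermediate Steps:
K(w) = 25 (K(w) = (0 + 5)² = 5² = 25)
(18256 + 7254) + K(-91) = (18256 + 7254) + 25 = 25510 + 25 = 25535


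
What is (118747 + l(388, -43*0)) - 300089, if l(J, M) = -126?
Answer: -181468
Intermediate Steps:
(118747 + l(388, -43*0)) - 300089 = (118747 - 126) - 300089 = 118621 - 300089 = -181468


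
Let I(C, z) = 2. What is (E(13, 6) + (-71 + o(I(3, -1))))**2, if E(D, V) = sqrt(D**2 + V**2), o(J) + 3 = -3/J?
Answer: 23621/4 - 151*sqrt(205) ≈ 3743.3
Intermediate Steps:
o(J) = -3 - 3/J
(E(13, 6) + (-71 + o(I(3, -1))))**2 = (sqrt(13**2 + 6**2) + (-71 + (-3 - 3/2)))**2 = (sqrt(169 + 36) + (-71 + (-3 - 3*1/2)))**2 = (sqrt(205) + (-71 + (-3 - 3/2)))**2 = (sqrt(205) + (-71 - 9/2))**2 = (sqrt(205) - 151/2)**2 = (-151/2 + sqrt(205))**2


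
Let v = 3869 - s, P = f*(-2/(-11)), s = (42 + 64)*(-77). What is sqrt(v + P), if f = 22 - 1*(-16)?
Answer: 3*sqrt(161843)/11 ≈ 109.72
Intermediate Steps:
f = 38 (f = 22 + 16 = 38)
s = -8162 (s = 106*(-77) = -8162)
P = 76/11 (P = 38*(-2/(-11)) = 38*(-1/11*(-2)) = 38*(2/11) = 76/11 ≈ 6.9091)
v = 12031 (v = 3869 - 1*(-8162) = 3869 + 8162 = 12031)
sqrt(v + P) = sqrt(12031 + 76/11) = sqrt(132417/11) = 3*sqrt(161843)/11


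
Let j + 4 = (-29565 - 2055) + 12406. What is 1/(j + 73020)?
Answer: 1/53802 ≈ 1.8587e-5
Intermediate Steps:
j = -19218 (j = -4 + ((-29565 - 2055) + 12406) = -4 + (-31620 + 12406) = -4 - 19214 = -19218)
1/(j + 73020) = 1/(-19218 + 73020) = 1/53802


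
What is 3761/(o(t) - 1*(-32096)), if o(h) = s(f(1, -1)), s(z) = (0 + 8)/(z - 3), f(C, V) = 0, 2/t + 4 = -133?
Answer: 11283/96280 ≈ 0.11719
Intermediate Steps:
t = -2/137 (t = 2/(-4 - 133) = 2/(-137) = 2*(-1/137) = -2/137 ≈ -0.014599)
s(z) = 8/(-3 + z)
o(h) = -8/3 (o(h) = 8/(-3 + 0) = 8/(-3) = 8*(-1/3) = -8/3)
3761/(o(t) - 1*(-32096)) = 3761/(-8/3 - 1*(-32096)) = 3761/(-8/3 + 32096) = 3761/(96280/3) = 3761*(3/96280) = 11283/96280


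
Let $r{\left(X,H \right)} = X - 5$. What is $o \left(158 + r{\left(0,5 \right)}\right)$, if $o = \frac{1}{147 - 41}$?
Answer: $\frac{153}{106} \approx 1.4434$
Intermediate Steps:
$r{\left(X,H \right)} = -5 + X$
$o = \frac{1}{106} \approx 0.009434$
$o \left(158 + r{\left(0,5 \right)}\right) = \frac{158 + \left(-5 + 0\right)}{106} = \frac{158 - 5}{106} = \frac{1}{106} \cdot 153 = \frac{153}{106}$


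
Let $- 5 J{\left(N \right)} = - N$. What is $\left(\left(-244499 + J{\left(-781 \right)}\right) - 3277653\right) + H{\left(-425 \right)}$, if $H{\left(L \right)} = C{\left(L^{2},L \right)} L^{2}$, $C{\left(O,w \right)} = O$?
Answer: $\frac{163109341584}{5} \approx 3.2622 \cdot 10^{10}$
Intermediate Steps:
$J{\left(N \right)} = \frac{N}{5}$ ($J{\left(N \right)} = - \frac{\left(-1\right) N}{5} = \frac{N}{5}$)
$H{\left(L \right)} = L^{4}$ ($H{\left(L \right)} = L^{2} L^{2} = L^{4}$)
$\left(\left(-244499 + J{\left(-781 \right)}\right) - 3277653\right) + H{\left(-425 \right)} = \left(\left(-244499 + \frac{1}{5} \left(-781\right)\right) - 3277653\right) + \left(-425\right)^{4} = \left(\left(-244499 - \frac{781}{5}\right) - 3277653\right) + 32625390625 = \left(- \frac{1223276}{5} - 3277653\right) + 32625390625 = - \frac{17611541}{5} + 32625390625 = \frac{163109341584}{5}$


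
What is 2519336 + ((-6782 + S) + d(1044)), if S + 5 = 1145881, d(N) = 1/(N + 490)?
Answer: 5612031621/1534 ≈ 3.6584e+6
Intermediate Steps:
d(N) = 1/(490 + N)
S = 1145876 (S = -5 + 1145881 = 1145876)
2519336 + ((-6782 + S) + d(1044)) = 2519336 + ((-6782 + 1145876) + 1/(490 + 1044)) = 2519336 + (1139094 + 1/1534) = 2519336 + 1747370197/1534 = 5612031621/1534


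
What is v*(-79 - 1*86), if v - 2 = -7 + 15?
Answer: -1650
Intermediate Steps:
v = 10 (v = 2 + (-7 + 15) = 2 + 8 = 10)
v*(-79 - 1*86) = 10*(-79 - 1*86) = 10*(-79 - 86) = 10*(-165) = -1650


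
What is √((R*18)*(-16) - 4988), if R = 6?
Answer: 2*I*√1679 ≈ 81.951*I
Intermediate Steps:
√((R*18)*(-16) - 4988) = √((6*18)*(-16) - 4988) = √(108*(-16) - 4988) = √(-1728 - 4988) = √(-6716) = 2*I*√1679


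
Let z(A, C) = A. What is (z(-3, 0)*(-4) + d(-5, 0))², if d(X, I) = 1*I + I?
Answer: 144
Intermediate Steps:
d(X, I) = 2*I (d(X, I) = I + I = 2*I)
(z(-3, 0)*(-4) + d(-5, 0))² = (-3*(-4) + 2*0)² = (12 + 0)² = 12² = 144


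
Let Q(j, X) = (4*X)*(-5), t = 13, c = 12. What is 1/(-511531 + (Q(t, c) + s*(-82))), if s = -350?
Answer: -1/483071 ≈ -2.0701e-6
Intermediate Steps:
Q(j, X) = -20*X
1/(-511531 + (Q(t, c) + s*(-82))) = 1/(-511531 + (-20*12 - 350*(-82))) = 1/(-511531 + (-240 + 28700)) = 1/(-511531 + 28460) = 1/(-483071) = -1/483071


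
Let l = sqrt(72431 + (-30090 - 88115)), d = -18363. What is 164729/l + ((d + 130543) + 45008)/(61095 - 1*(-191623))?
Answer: 78594/126359 - 164729*I*sqrt(5086)/15258 ≈ 0.62199 - 769.95*I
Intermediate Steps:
l = 3*I*sqrt(5086) (l = sqrt(72431 - 118205) = sqrt(-45774) = 3*I*sqrt(5086) ≈ 213.95*I)
164729/l + ((d + 130543) + 45008)/(61095 - 1*(-191623)) = 164729/((3*I*sqrt(5086))) + ((-18363 + 130543) + 45008)/(61095 - 1*(-191623)) = 164729*(-I*sqrt(5086)/15258) + (112180 + 45008)/(61095 + 191623) = -164729*I*sqrt(5086)/15258 + 157188/252718 = -164729*I*sqrt(5086)/15258 + 157188*(1/252718) = -164729*I*sqrt(5086)/15258 + 78594/126359 = 78594/126359 - 164729*I*sqrt(5086)/15258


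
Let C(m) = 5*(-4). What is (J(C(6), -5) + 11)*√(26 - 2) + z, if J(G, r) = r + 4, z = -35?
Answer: -35 + 20*√6 ≈ 13.990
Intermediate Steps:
C(m) = -20
J(G, r) = 4 + r
(J(C(6), -5) + 11)*√(26 - 2) + z = ((4 - 5) + 11)*√(26 - 2) - 35 = (-1 + 11)*√24 - 35 = 10*(2*√6) - 35 = 20*√6 - 35 = -35 + 20*√6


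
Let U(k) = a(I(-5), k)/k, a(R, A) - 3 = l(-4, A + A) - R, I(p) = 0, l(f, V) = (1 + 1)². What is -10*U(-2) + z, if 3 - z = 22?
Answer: 16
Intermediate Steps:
l(f, V) = 4 (l(f, V) = 2² = 4)
z = -19 (z = 3 - 1*22 = 3 - 22 = -19)
a(R, A) = 7 - R (a(R, A) = 3 + (4 - R) = 7 - R)
U(k) = 7/k (U(k) = (7 - 1*0)/k = (7 + 0)/k = 7/k)
-10*U(-2) + z = -70/(-2) - 19 = -70*(-1)/2 - 19 = -10*(-7/2) - 19 = 35 - 19 = 16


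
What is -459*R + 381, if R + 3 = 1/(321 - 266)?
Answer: 96231/55 ≈ 1749.7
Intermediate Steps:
R = -164/55 (R = -3 + 1/(321 - 266) = -3 + 1/55 = -164/55 ≈ -2.9818)
-459*R + 381 = -459*(-164/55) + 381 = 75276/55 + 381 = 96231/55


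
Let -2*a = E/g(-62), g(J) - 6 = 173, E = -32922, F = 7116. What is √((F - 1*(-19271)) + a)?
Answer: √848412386/179 ≈ 162.72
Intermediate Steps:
g(J) = 179 (g(J) = 6 + 173 = 179)
a = 16461/179 (a = -(-16461)/179 = -½*(-32922/179) = 16461/179 ≈ 91.961)
√((F - 1*(-19271)) + a) = √((7116 - 1*(-19271)) + 16461/179) = √((7116 + 19271) + 16461/179) = √(26387 + 16461/179) = √(4739734/179) = √848412386/179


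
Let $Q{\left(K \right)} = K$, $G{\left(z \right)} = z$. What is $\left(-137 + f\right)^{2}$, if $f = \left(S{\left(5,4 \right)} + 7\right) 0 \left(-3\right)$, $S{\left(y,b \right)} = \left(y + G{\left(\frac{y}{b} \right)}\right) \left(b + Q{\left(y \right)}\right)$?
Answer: $18769$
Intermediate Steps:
$S{\left(y,b \right)} = \left(b + y\right) \left(y + \frac{y}{b}\right)$ ($S{\left(y,b \right)} = \left(y + \frac{y}{b}\right) \left(b + y\right) = \left(b + y\right) \left(y + \frac{y}{b}\right)$)
$f = 0$ ($f = \left(\frac{5 \left(5 + 4 \left(1 + 4 + 5\right)\right)}{4} + 7\right) 0 \left(-3\right) = \left(5 \cdot \frac{1}{4} \left(5 + 4 \cdot 10\right) + 7\right) 0 = \left(5 \cdot \frac{1}{4} \left(5 + 40\right) + 7\right) 0 = \left(5 \cdot \frac{1}{4} \cdot 45 + 7\right) 0 = \left(\frac{225}{4} + 7\right) 0 = \frac{253}{4} \cdot 0 = 0$)
$\left(-137 + f\right)^{2} = \left(-137 + 0\right)^{2} = \left(-137\right)^{2} = 18769$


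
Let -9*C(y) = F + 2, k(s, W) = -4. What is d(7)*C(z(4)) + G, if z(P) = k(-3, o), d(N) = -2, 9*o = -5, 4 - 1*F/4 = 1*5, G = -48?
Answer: -436/9 ≈ -48.444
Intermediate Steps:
F = -4 (F = 16 - 4*5 = 16 - 20 = -4)
o = -5/9 (o = (⅑)*(-5) = -5/9 ≈ -0.55556)
z(P) = -4
C(y) = 2/9 (C(y) = -(-4 + 2)/9 = -⅑*(-2) = 2/9)
d(7)*C(z(4)) + G = -2*2/9 - 48 = -4/9 - 48 = -436/9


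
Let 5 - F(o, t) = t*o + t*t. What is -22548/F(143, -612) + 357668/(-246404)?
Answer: -90244447/65728267 ≈ -1.3730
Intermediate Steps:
F(o, t) = 5 - t**2 - o*t (F(o, t) = 5 - (t*o + t*t) = 5 - (o*t + t**2) = 5 - (t**2 + o*t) = 5 + (-t**2 - o*t) = 5 - t**2 - o*t)
-22548/F(143, -612) + 357668/(-246404) = -22548/(5 - 1*(-612)**2 - 1*143*(-612)) + 357668/(-246404) = -22548/(5 - 1*374544 + 87516) + 357668*(-1/246404) = -22548/(5 - 374544 + 87516) - 89417/61601 = -22548/(-287023) - 89417/61601 = -22548*(-1/287023) - 89417/61601 = 22548/287023 - 89417/61601 = -90244447/65728267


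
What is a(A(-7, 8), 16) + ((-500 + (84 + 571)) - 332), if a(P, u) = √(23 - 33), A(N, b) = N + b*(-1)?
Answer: -177 + I*√10 ≈ -177.0 + 3.1623*I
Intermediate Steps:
A(N, b) = N - b
a(P, u) = I*√10 (a(P, u) = √(-10) = I*√10)
a(A(-7, 8), 16) + ((-500 + (84 + 571)) - 332) = I*√10 + ((-500 + (84 + 571)) - 332) = I*√10 + ((-500 + 655) - 332) = I*√10 + (155 - 332) = I*√10 - 177 = -177 + I*√10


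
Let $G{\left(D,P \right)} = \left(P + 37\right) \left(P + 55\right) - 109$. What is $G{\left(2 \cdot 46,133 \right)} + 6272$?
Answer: $38123$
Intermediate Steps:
$G{\left(D,P \right)} = -109 + \left(37 + P\right) \left(55 + P\right)$ ($G{\left(D,P \right)} = \left(37 + P\right) \left(55 + P\right) - 109 = -109 + \left(37 + P\right) \left(55 + P\right)$)
$G{\left(2 \cdot 46,133 \right)} + 6272 = \left(1926 + 133^{2} + 92 \cdot 133\right) + 6272 = \left(1926 + 17689 + 12236\right) + 6272 = 31851 + 6272 = 38123$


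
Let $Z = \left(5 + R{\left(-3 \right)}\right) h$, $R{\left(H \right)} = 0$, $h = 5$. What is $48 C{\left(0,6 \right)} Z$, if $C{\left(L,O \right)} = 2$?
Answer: $2400$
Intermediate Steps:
$Z = 25$ ($Z = \left(5 + 0\right) 5 = 5 \cdot 5 = 25$)
$48 C{\left(0,6 \right)} Z = 48 \cdot 2 \cdot 25 = 96 \cdot 25 = 2400$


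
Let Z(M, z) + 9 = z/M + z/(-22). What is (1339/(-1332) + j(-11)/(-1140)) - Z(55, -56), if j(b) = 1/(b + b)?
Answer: 18004777/2783880 ≈ 6.4675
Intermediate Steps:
Z(M, z) = -9 - z/22 + z/M (Z(M, z) = -9 + (z/M + z/(-22)) = -9 + (z/M + z*(-1/22)) = -9 + (z/M - z/22) = -9 + (-z/22 + z/M) = -9 - z/22 + z/M)
j(b) = 1/(2*b)
(1339/(-1332) + j(-11)/(-1140)) - Z(55, -56) = (1339/(-1332) + ((1/2)/(-11))/(-1140)) - (-9 - 1/22*(-56) - 56/55) = (1339*(-1/1332) + ((1/2)*(-1/11))*(-1/1140)) - (-9 + 28/11 - 56*1/55) = (-1339/1332 - 1/22*(-1/1140)) - (-9 + 28/11 - 56/55) = (-1339/1332 + 1/25080) - 1*(-411/55) = -2798399/2783880 + 411/55 = 18004777/2783880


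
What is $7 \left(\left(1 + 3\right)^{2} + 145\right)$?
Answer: $1127$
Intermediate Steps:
$7 \left(\left(1 + 3\right)^{2} + 145\right) = 7 \left(4^{2} + 145\right) = 7 \left(16 + 145\right) = 7 \cdot 161 = 1127$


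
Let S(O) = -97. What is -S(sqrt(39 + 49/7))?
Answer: 97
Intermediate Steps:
-S(sqrt(39 + 49/7)) = -1*(-97) = 97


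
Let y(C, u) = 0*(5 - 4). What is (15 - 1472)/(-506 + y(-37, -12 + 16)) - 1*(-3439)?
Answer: 1741591/506 ≈ 3441.9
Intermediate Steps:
y(C, u) = 0 (y(C, u) = 0*1 = 0)
(15 - 1472)/(-506 + y(-37, -12 + 16)) - 1*(-3439) = (15 - 1472)/(-506 + 0) - 1*(-3439) = -1457/(-506) + 3439 = -1457*(-1/506) + 3439 = 1457/506 + 3439 = 1741591/506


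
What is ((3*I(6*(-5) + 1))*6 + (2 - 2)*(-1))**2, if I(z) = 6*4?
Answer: 186624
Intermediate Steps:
I(z) = 24
((3*I(6*(-5) + 1))*6 + (2 - 2)*(-1))**2 = ((3*24)*6 + (2 - 2)*(-1))**2 = (72*6 + 0*(-1))**2 = (432 + 0)**2 = 432**2 = 186624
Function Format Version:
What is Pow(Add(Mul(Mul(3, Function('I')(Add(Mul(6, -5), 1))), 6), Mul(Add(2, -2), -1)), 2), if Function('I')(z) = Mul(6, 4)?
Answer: 186624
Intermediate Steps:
Function('I')(z) = 24
Pow(Add(Mul(Mul(3, Function('I')(Add(Mul(6, -5), 1))), 6), Mul(Add(2, -2), -1)), 2) = Pow(Add(Mul(Mul(3, 24), 6), Mul(Add(2, -2), -1)), 2) = Pow(Add(Mul(72, 6), Mul(0, -1)), 2) = Pow(Add(432, 0), 2) = Pow(432, 2) = 186624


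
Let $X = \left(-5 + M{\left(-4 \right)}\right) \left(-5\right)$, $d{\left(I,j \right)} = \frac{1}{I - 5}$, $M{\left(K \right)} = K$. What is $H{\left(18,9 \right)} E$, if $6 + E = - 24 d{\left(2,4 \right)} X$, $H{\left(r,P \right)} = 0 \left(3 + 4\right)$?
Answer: $0$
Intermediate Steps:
$H{\left(r,P \right)} = 0$ ($H{\left(r,P \right)} = 0 \cdot 7 = 0$)
$d{\left(I,j \right)} = \frac{1}{-5 + I}$
$X = 45$ ($X = \left(-5 - 4\right) \left(-5\right) = \left(-9\right) \left(-5\right) = 45$)
$E = 354$ ($E = -6 + - \frac{24}{-5 + 2} \cdot 45 = -6 + - \frac{24}{-3} \cdot 45 = -6 + \left(-24\right) \left(- \frac{1}{3}\right) 45 = -6 + 8 \cdot 45 = -6 + 360 = 354$)
$H{\left(18,9 \right)} E = 0 \cdot 354 = 0$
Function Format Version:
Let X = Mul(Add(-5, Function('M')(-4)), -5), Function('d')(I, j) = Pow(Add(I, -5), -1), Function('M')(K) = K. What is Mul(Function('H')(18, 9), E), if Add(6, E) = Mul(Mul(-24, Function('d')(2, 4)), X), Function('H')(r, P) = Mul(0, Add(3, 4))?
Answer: 0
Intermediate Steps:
Function('H')(r, P) = 0 (Function('H')(r, P) = Mul(0, 7) = 0)
Function('d')(I, j) = Pow(Add(-5, I), -1)
X = 45 (X = Mul(Add(-5, -4), -5) = Mul(-9, -5) = 45)
E = 354 (E = Add(-6, Mul(Mul(-24, Pow(Add(-5, 2), -1)), 45)) = Add(-6, Mul(Mul(-24, Pow(-3, -1)), 45)) = Add(-6, Mul(Mul(-24, Rational(-1, 3)), 45)) = Add(-6, Mul(8, 45)) = Add(-6, 360) = 354)
Mul(Function('H')(18, 9), E) = Mul(0, 354) = 0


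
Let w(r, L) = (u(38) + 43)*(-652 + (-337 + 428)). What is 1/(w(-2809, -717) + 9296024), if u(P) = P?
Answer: 1/9250583 ≈ 1.0810e-7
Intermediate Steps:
w(r, L) = -45441 (w(r, L) = (38 + 43)*(-652 + (-337 + 428)) = 81*(-652 + 91) = 81*(-561) = -45441)
1/(w(-2809, -717) + 9296024) = 1/(-45441 + 9296024) = 1/9250583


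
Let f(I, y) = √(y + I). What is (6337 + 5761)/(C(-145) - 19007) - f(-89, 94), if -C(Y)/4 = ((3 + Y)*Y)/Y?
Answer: -12098/18439 - √5 ≈ -2.8922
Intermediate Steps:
C(Y) = -12 - 4*Y (C(Y) = -4*(3 + Y)*Y/Y = -4*Y*(3 + Y)/Y = -4*(3 + Y) = -12 - 4*Y)
f(I, y) = √(I + y)
(6337 + 5761)/(C(-145) - 19007) - f(-89, 94) = (6337 + 5761)/((-12 - 4*(-145)) - 19007) - √(-89 + 94) = 12098/((-12 + 580) - 19007) - √5 = 12098/(568 - 19007) - √5 = 12098/(-18439) - √5 = 12098*(-1/18439) - √5 = -12098/18439 - √5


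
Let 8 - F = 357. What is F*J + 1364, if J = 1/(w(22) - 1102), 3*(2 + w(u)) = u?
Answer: 4488607/3290 ≈ 1364.3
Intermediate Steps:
F = -349 (F = 8 - 1*357 = 8 - 357 = -349)
w(u) = -2 + u/3
J = -3/3290 (J = 1/((-2 + (⅓)*22) - 1102) = 1/((-2 + 22/3) - 1102) = 1/(16/3 - 1102) = 1/(-3290/3) = -3/3290 ≈ -0.00091185)
F*J + 1364 = -349*(-3/3290) + 1364 = 1047/3290 + 1364 = 4488607/3290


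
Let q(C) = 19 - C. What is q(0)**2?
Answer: 361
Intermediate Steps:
q(0)**2 = (19 - 1*0)**2 = (19 + 0)**2 = 19**2 = 361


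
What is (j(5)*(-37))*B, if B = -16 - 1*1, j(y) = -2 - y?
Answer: -4403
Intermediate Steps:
B = -17 (B = -16 - 1 = -17)
(j(5)*(-37))*B = ((-2 - 1*5)*(-37))*(-17) = ((-2 - 5)*(-37))*(-17) = -7*(-37)*(-17) = 259*(-17) = -4403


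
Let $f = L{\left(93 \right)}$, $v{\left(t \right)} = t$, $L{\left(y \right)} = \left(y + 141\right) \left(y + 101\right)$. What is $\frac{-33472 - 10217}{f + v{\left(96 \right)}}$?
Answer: $- \frac{14563}{15164} \approx -0.96037$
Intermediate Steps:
$L{\left(y \right)} = \left(101 + y\right) \left(141 + y\right)$ ($L{\left(y \right)} = \left(141 + y\right) \left(101 + y\right) = \left(101 + y\right) \left(141 + y\right)$)
$f = 45396$ ($f = 14241 + 93^{2} + 242 \cdot 93 = 14241 + 8649 + 22506 = 45396$)
$\frac{-33472 - 10217}{f + v{\left(96 \right)}} = \frac{-33472 - 10217}{45396 + 96} = - \frac{43689}{45492} = \left(-43689\right) \frac{1}{45492} = - \frac{14563}{15164}$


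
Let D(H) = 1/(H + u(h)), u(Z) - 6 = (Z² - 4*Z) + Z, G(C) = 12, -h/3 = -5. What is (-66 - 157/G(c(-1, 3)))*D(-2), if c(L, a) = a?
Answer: -949/2208 ≈ -0.42980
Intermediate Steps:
h = 15 (h = -3*(-5) = 15)
u(Z) = 6 + Z² - 3*Z (u(Z) = 6 + ((Z² - 4*Z) + Z) = 6 + (Z² - 3*Z) = 6 + Z² - 3*Z)
D(H) = 1/(186 + H) (D(H) = 1/(H + (6 + 15² - 3*15)) = 1/(H + (6 + 225 - 45)) = 1/(H + 186) = 1/(186 + H))
(-66 - 157/G(c(-1, 3)))*D(-2) = (-66 - 157/12)/(186 - 2) = (-66 - 157*1/12)/184 = (-66 - 157/12)*(1/184) = -949/12*1/184 = -949/2208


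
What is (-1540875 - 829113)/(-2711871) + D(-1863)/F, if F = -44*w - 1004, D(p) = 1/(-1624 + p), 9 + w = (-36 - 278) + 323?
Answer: 921911940055/1054902150412 ≈ 0.87393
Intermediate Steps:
w = 0 (w = -9 + ((-36 - 278) + 323) = -9 + (-314 + 323) = -9 + 9 = 0)
F = -1004 (F = -44*0 - 1004 = 0 - 1004 = -1004)
(-1540875 - 829113)/(-2711871) + D(-1863)/F = (-1540875 - 829113)/(-2711871) + 1/(-1624 - 1863*(-1004)) = -2369988*(-1/2711871) - 1/1004/(-3487) = 263332/301319 - 1/3487*(-1/1004) = 263332/301319 + 1/3500948 = 921911940055/1054902150412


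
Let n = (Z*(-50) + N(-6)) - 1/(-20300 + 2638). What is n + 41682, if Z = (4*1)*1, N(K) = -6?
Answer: 732549113/17662 ≈ 41476.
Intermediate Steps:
Z = 4 (Z = 4*1 = 4)
n = -3638371/17662 (n = (4*(-50) - 6) - 1/(-20300 + 2638) = (-200 - 6) - 1/(-17662) = -206 - 1*(-1/17662) = -206 + 1/17662 = -3638371/17662 ≈ -206.00)
n + 41682 = -3638371/17662 + 41682 = 732549113/17662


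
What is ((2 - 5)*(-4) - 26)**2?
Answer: 196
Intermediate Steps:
((2 - 5)*(-4) - 26)**2 = (-3*(-4) - 26)**2 = (12 - 26)**2 = (-14)**2 = 196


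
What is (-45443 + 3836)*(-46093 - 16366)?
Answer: 2598731613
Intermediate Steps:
(-45443 + 3836)*(-46093 - 16366) = -41607*(-62459) = 2598731613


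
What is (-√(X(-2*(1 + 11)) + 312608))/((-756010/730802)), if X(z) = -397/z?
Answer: 15887*√45017934/197220 ≈ 540.49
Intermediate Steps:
(-√(X(-2*(1 + 11)) + 312608))/((-756010/730802)) = (-√(-397*(-1/(2*(1 + 11))) + 312608))/((-756010/730802)) = (-√(-397/((-2*12)) + 312608))/((-756010*1/730802)) = (-√(-397/(-24) + 312608))/(-16435/15887) = -√(-397*(-1/24) + 312608)*(-15887/16435) = -√(397/24 + 312608)*(-15887/16435) = -√(7502989/24)*(-15887/16435) = -√45017934/12*(-15887/16435) = 15887*√45017934/197220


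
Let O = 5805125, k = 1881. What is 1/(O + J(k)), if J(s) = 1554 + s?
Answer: 1/5808560 ≈ 1.7216e-7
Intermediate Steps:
1/(O + J(k)) = 1/(5805125 + (1554 + 1881)) = 1/(5805125 + 3435) = 1/5808560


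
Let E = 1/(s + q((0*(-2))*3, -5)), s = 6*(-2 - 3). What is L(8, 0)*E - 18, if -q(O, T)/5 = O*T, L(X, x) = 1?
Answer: -541/30 ≈ -18.033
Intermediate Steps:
s = -30 (s = 6*(-5) = -30)
q(O, T) = -5*O*T
E = -1/30 (E = 1/(-30 - 5*(0*(-2))*3*(-5)) = 1/(-30 - 5*0*3*(-5)) = 1/(-30 - 5*0*(-5)) = 1/(-30 + 0) = 1/(-30) = -1/30 ≈ -0.033333)
L(8, 0)*E - 18 = 1*(-1/30) - 18 = -1/30 - 18 = -541/30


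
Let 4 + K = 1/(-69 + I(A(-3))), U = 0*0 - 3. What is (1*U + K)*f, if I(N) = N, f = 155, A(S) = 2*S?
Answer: -16306/15 ≈ -1087.1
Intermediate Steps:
U = -3 (U = 0 - 3 = -3)
K = -301/75 (K = -4 + 1/(-69 + 2*(-3)) = -4 + 1/(-69 - 6) = -4 + 1/(-75) = -4 - 1/75 = -301/75 ≈ -4.0133)
(1*U + K)*f = (1*(-3) - 301/75)*155 = (-3 - 301/75)*155 = -526/75*155 = -16306/15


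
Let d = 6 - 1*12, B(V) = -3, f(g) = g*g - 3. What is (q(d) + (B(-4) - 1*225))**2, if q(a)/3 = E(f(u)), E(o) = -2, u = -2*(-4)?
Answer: 54756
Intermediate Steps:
u = 8
f(g) = -3 + g**2 (f(g) = g**2 - 3 = -3 + g**2)
d = -6 (d = 6 - 12 = -6)
q(a) = -6 (q(a) = 3*(-2) = -6)
(q(d) + (B(-4) - 1*225))**2 = (-6 + (-3 - 1*225))**2 = (-6 + (-3 - 225))**2 = (-6 - 228)**2 = (-234)**2 = 54756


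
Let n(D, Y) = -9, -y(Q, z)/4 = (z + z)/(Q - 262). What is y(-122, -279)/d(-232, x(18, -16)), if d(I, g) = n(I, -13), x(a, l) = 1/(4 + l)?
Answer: 31/48 ≈ 0.64583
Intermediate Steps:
y(Q, z) = -8*z/(-262 + Q) (y(Q, z) = -4*(z + z)/(Q - 262) = -4*2*z/(-262 + Q) = -8*z/(-262 + Q))
d(I, g) = -9
y(-122, -279)/d(-232, x(18, -16)) = -8*(-279)/(-262 - 122)/(-9) = -8*(-279)/(-384)*(-1/9) = -8*(-279)*(-1/384)*(-1/9) = -93/16*(-1/9) = 31/48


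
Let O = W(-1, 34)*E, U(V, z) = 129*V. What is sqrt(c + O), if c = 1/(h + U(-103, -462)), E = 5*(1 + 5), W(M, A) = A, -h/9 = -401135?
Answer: sqrt(206197638461322)/449616 ≈ 31.937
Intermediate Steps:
h = 3610215 (h = -9*(-401135) = 3610215)
E = 30 (E = 5*6 = 30)
c = 1/3596928 (c = 1/(3610215 + 129*(-103)) = 1/(3610215 - 13287) = 1/3596928 ≈ 2.7801e-7)
O = 1020 (O = 34*30 = 1020)
sqrt(c + O) = sqrt(1/3596928 + 1020) = sqrt(3668866561/3596928) = sqrt(206197638461322)/449616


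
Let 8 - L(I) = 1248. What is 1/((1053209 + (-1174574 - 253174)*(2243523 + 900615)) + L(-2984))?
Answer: -1/4489035689255 ≈ -2.2276e-13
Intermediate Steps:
L(I) = -1240 (L(I) = 8 - 1*1248 = 8 - 1248 = -1240)
1/((1053209 + (-1174574 - 253174)*(2243523 + 900615)) + L(-2984)) = 1/((1053209 + (-1174574 - 253174)*(2243523 + 900615)) - 1240) = 1/((1053209 - 1427748*3144138) - 1240) = 1/((1053209 - 4489036741224) - 1240) = 1/(-4489035688015 - 1240) = 1/(-4489035689255) = -1/4489035689255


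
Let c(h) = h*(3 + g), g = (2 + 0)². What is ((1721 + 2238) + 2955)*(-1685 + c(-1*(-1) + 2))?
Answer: -11504896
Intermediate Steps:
g = 4 (g = 2² = 4)
c(h) = 7*h (c(h) = h*(3 + 4) = h*7 = 7*h)
((1721 + 2238) + 2955)*(-1685 + c(-1*(-1) + 2)) = ((1721 + 2238) + 2955)*(-1685 + 7*(-1*(-1) + 2)) = (3959 + 2955)*(-1685 + 7*(1 + 2)) = 6914*(-1685 + 7*3) = 6914*(-1685 + 21) = 6914*(-1664) = -11504896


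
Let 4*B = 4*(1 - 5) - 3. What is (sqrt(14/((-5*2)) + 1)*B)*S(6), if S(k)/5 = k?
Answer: -57*I*sqrt(10)/2 ≈ -90.125*I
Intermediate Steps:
S(k) = 5*k
B = -19/4 (B = (4*(1 - 5) - 3)/4 = (4*(-4) - 3)/4 = (-16 - 3)/4 = (1/4)*(-19) = -19/4 ≈ -4.7500)
(sqrt(14/((-5*2)) + 1)*B)*S(6) = (sqrt(14/((-5*2)) + 1)*(-19/4))*(5*6) = (sqrt(14/(-10) + 1)*(-19/4))*30 = (sqrt(14*(-1/10) + 1)*(-19/4))*30 = (sqrt(-7/5 + 1)*(-19/4))*30 = (sqrt(-2/5)*(-19/4))*30 = ((I*sqrt(10)/5)*(-19/4))*30 = -19*I*sqrt(10)/20*30 = -57*I*sqrt(10)/2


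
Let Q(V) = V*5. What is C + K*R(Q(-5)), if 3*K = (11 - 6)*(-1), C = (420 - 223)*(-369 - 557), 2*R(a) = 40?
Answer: -547366/3 ≈ -1.8246e+5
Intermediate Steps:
Q(V) = 5*V
R(a) = 20 (R(a) = (½)*40 = 20)
C = -182422 (C = 197*(-926) = -182422)
K = -5/3 (K = ((11 - 6)*(-1))/3 = (5*(-1))/3 = (⅓)*(-5) = -5/3 ≈ -1.6667)
C + K*R(Q(-5)) = -182422 - 5/3*20 = -182422 - 100/3 = -547366/3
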